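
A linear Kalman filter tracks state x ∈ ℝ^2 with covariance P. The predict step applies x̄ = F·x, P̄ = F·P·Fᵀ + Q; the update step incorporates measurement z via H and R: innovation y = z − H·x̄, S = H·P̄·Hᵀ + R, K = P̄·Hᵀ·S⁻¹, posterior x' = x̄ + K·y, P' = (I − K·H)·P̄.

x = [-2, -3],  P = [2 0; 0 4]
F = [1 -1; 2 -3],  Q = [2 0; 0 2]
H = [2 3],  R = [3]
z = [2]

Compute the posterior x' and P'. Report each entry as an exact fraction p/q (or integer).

x' = [-319/641, 655/641]
P' = [1032/641 -624/641; -624/641 586/641]

x̄ = F·x = [1, 5]
P̄ = F·P·Fᵀ + Q = [8 16; 16 46]
y = z − H·x̄ = [-15]
S = H·P̄·Hᵀ + R = [641]
K = P̄·Hᵀ·S⁻¹ = [64/641; 170/641]
x' = x̄ + K·y = [-319/641, 655/641]
P' = (I − K·H)·P̄ = [1032/641 -624/641; -624/641 586/641]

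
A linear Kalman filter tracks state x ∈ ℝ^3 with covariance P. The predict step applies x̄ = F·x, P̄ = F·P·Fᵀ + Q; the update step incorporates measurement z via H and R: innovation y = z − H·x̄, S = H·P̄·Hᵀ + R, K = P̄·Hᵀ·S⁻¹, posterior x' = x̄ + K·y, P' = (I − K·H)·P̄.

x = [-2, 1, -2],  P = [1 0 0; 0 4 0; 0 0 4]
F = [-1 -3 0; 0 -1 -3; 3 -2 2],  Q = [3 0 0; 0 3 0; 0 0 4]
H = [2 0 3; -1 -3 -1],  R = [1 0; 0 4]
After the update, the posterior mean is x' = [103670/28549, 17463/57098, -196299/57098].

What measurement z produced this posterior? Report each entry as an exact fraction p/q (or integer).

z = [-3, -1]

x̄ = F·x = [-1, 5, -12]
P̄ = F·P·Fᵀ + Q = [40 12 21; 12 43 -16; 21 -16 45]
S = H·P̄·Hᵀ + R = [818 -248; -248 494]
K = P̄·Hᵀ·S⁻¹ = [23293/171294 -21941/171294; -10714/85647 -54101/171294; 13829/57098 2431/28549]
x' − x̄ = [132219/28549, -268027/57098, 488877/57098] = K·y
y = (KᵀK)⁻¹·Kᵀ·(x' − x̄) = [35, 1]
z = y + H·x̄ = [35, 1] + [-38, -2] = [-3, -1]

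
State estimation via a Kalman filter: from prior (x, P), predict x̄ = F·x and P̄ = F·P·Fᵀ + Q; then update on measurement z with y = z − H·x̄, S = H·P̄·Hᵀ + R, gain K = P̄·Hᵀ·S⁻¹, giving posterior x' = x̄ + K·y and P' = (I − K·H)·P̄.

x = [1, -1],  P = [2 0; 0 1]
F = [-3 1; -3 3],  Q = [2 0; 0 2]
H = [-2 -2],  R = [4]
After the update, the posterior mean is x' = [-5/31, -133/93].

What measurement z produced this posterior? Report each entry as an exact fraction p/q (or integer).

x̄ = F·x = [-4, -6]
P̄ = F·P·Fᵀ + Q = [21 21; 21 29]
S = H·P̄·Hᵀ + R = [372]
K = P̄·Hᵀ·S⁻¹ = [-7/31; -25/93]
x' − x̄ = [119/31, 425/93] = K·y
y = (KᵀK)⁻¹·Kᵀ·(x' − x̄) = [-17]
z = y + H·x̄ = [-17] + [20] = [3]

z = [3]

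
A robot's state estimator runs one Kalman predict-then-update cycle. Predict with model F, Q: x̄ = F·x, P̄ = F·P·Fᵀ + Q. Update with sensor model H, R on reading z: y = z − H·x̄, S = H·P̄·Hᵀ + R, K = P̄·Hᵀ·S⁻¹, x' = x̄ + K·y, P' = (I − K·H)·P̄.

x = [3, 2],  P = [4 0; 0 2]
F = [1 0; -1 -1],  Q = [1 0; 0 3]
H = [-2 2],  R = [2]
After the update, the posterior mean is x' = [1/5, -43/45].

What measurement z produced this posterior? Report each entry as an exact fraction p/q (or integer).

x̄ = F·x = [3, -5]
P̄ = F·P·Fᵀ + Q = [5 -4; -4 9]
S = H·P̄·Hᵀ + R = [90]
K = P̄·Hᵀ·S⁻¹ = [-1/5; 13/45]
x' − x̄ = [-14/5, 182/45] = K·y
y = (KᵀK)⁻¹·Kᵀ·(x' − x̄) = [14]
z = y + H·x̄ = [14] + [-16] = [-2]

z = [-2]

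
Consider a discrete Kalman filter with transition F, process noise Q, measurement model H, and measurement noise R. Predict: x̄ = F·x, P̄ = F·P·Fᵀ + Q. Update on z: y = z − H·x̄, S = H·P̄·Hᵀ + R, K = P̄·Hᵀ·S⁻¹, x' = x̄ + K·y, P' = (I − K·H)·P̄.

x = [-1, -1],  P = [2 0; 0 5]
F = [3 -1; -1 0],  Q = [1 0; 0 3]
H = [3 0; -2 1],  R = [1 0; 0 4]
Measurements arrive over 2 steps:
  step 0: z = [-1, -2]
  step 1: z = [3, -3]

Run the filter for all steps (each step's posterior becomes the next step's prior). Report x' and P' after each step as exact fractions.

step 0: x̄ = F·x = [-2, 1]
step 0: P̄ = F·P·Fᵀ + Q = [24 -6; -6 5]
step 0: y = z − H·x̄ = [5, -7]
step 0: S = H·P̄·Hᵀ + R = [217 -162; -162 129]
step 0: K = P̄·Hᵀ·S⁻¹ = [180/583 -18/583; 144/583 773/1749]
step 0: x' = x̄ + K·y = [-140/583, -1502/1749]
step 0: P' = (I − K·H)·P̄ = [60/583 48/583; 48/583 3380/1749]
step 1: x̄ = F·x = [22/159, 140/583]
step 1: P̄ = F·P·Fᵀ + Q = [535/159 -12/53; -12/53 1809/583]
step 1: y = z − H·x̄ = [137/53, -5183/1749]
step 1: S = H·P̄·Hᵀ + R = [1658/53 -1106/53; -1106/53 37547/1749]
step 1: K = P̄·Hᵀ·S⁻¹ = [125133/412946 -6083/206473; 52137/206473 84879/206473]
step 1: x' = x̄ + K·y = [416647/412946, -67180/206473]
step 1: P' = (I − K·H)·P̄ = [41711/412946 17379/206473; 17379/206473 374274/206473]

step 0: x' = [-140/583, -1502/1749], P' = [60/583 48/583; 48/583 3380/1749]
step 1: x' = [416647/412946, -67180/206473], P' = [41711/412946 17379/206473; 17379/206473 374274/206473]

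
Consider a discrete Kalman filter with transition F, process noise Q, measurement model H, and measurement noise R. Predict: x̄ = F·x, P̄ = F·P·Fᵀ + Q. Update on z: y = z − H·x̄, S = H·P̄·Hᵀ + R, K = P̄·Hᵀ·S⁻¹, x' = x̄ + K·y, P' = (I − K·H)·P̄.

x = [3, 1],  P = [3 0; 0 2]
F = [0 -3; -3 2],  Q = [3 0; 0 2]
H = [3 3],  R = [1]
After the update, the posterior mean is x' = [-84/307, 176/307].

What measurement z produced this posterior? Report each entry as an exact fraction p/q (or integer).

z = [1]

x̄ = F·x = [-3, -7]
P̄ = F·P·Fᵀ + Q = [21 -12; -12 37]
S = H·P̄·Hᵀ + R = [307]
K = P̄·Hᵀ·S⁻¹ = [27/307; 75/307]
x' − x̄ = [837/307, 2325/307] = K·y
y = (KᵀK)⁻¹·Kᵀ·(x' − x̄) = [31]
z = y + H·x̄ = [31] + [-30] = [1]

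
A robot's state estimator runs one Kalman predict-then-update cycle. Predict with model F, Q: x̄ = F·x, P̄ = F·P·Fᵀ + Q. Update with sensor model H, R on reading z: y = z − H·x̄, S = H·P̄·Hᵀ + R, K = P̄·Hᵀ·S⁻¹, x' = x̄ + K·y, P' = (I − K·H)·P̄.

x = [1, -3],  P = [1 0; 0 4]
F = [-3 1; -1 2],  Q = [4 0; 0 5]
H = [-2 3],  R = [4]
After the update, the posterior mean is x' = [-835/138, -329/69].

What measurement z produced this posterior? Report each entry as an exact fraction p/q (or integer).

z = [-2]

x̄ = F·x = [-6, -7]
P̄ = F·P·Fᵀ + Q = [17 11; 11 22]
S = H·P̄·Hᵀ + R = [138]
K = P̄·Hᵀ·S⁻¹ = [-1/138; 22/69]
x' − x̄ = [-7/138, 154/69] = K·y
y = (KᵀK)⁻¹·Kᵀ·(x' − x̄) = [7]
z = y + H·x̄ = [7] + [-9] = [-2]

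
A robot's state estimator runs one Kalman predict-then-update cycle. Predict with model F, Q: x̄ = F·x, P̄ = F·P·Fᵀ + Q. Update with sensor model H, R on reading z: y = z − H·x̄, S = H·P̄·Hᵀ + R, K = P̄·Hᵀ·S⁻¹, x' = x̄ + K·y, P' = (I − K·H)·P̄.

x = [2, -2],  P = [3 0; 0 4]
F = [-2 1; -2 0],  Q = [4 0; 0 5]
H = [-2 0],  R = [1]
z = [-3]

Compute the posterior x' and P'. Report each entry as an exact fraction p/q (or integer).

x' = [38/27, 4/9]
P' = [20/81 4/27; 4/27 89/9]

x̄ = F·x = [-6, -4]
P̄ = F·P·Fᵀ + Q = [20 12; 12 17]
y = z − H·x̄ = [-15]
S = H·P̄·Hᵀ + R = [81]
K = P̄·Hᵀ·S⁻¹ = [-40/81; -8/27]
x' = x̄ + K·y = [38/27, 4/9]
P' = (I − K·H)·P̄ = [20/81 4/27; 4/27 89/9]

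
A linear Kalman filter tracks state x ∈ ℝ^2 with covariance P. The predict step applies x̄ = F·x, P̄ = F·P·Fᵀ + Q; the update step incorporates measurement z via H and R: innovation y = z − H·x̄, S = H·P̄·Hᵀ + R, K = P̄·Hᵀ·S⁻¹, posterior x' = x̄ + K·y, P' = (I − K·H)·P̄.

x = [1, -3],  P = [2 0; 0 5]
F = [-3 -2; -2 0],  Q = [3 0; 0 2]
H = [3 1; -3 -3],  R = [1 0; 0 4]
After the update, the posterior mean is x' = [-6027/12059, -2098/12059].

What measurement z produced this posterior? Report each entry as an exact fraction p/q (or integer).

z = [-2, 1]

x̄ = F·x = [3, -2]
P̄ = F·P·Fᵀ + Q = [41 12; 12 10]
S = H·P̄·Hᵀ + R = [452 -543; -543 679]
K = P̄·Hᵀ·S⁻¹ = [5328/12059 1437/12059; -4604/12059 -4854/12059]
x' − x̄ = [-42204/12059, 22020/12059] = K·y
y = (KᵀK)⁻¹·Kᵀ·(x' − x̄) = [-9, 4]
z = y + H·x̄ = [-9, 4] + [7, -3] = [-2, 1]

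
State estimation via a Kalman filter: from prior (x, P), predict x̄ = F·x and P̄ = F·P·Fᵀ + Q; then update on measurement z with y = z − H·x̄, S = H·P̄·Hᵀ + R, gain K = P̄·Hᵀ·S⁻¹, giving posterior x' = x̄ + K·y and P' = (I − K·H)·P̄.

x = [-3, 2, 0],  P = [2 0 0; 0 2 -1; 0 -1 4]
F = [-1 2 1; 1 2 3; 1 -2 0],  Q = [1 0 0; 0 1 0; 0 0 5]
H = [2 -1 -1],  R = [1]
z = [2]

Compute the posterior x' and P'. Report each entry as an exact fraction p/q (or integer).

x' = [83/29, 119/29, -17/29]
P' = [557/87 390/29 -76/87; 390/29 940/29 -155/29; -76/87 -155/29 344/87]

x̄ = F·x = [7, 1, -7]
P̄ = F·P·Fᵀ + Q = [11 10 -8; 10 35 0; -8 0 15]
y = z − H·x̄ = [-18]
S = H·P̄·Hᵀ + R = [87]
K = P̄·Hᵀ·S⁻¹ = [20/87; -5/29; -31/87]
x' = x̄ + K·y = [83/29, 119/29, -17/29]
P' = (I − K·H)·P̄ = [557/87 390/29 -76/87; 390/29 940/29 -155/29; -76/87 -155/29 344/87]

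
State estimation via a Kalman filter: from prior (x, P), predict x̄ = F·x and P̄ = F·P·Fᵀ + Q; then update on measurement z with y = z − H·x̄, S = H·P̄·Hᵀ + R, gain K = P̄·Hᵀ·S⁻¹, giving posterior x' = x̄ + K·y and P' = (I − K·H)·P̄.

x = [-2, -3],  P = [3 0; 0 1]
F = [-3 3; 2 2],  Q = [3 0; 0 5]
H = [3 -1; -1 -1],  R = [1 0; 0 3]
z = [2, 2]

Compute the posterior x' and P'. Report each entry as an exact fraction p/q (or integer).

x' = [-1143/4057, -11794/4057]
P' = [939/4057 1788/4057; 1788/4057 6321/4057]

x̄ = F·x = [-3, -10]
P̄ = F·P·Fᵀ + Q = [39 -12; -12 21]
y = z − H·x̄ = [1, -11]
S = H·P̄·Hᵀ + R = [445 -72; -72 39]
K = P̄·Hᵀ·S⁻¹ = [1029/4057 -909/4057; -957/4057 -2703/4057]
x' = x̄ + K·y = [-1143/4057, -11794/4057]
P' = (I − K·H)·P̄ = [939/4057 1788/4057; 1788/4057 6321/4057]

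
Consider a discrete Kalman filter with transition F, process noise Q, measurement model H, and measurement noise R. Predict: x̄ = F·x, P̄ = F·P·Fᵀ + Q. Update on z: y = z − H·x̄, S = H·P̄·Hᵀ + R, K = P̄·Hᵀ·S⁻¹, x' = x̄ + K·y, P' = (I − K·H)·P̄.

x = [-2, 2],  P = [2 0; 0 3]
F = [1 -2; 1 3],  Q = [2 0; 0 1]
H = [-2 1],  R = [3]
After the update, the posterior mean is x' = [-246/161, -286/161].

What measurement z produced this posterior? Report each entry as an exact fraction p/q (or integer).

x̄ = F·x = [-6, 4]
P̄ = F·P·Fᵀ + Q = [16 -16; -16 30]
S = H·P̄·Hᵀ + R = [161]
K = P̄·Hᵀ·S⁻¹ = [-48/161; 62/161]
x' − x̄ = [720/161, -930/161] = K·y
y = (KᵀK)⁻¹·Kᵀ·(x' − x̄) = [-15]
z = y + H·x̄ = [-15] + [16] = [1]

z = [1]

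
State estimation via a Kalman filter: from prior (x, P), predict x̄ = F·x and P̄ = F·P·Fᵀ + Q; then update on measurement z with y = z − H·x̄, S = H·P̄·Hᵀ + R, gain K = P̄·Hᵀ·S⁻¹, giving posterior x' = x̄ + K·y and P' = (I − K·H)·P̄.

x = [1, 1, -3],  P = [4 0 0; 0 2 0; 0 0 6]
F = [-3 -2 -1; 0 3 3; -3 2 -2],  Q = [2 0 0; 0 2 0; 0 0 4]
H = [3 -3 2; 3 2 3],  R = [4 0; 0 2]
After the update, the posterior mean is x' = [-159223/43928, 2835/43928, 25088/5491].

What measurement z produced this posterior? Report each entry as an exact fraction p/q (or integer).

x̄ = F·x = [-2, -6, 5]
P̄ = F·P·Fᵀ + Q = [52 -30 40; -30 74 -24; 40 -24 72]
S = H·P̄·Hᵀ + R = [2734 1266; 1266 1486]
K = P̄·Hᵀ·S⁻¹ = [7535/87856 6351/87856; -129309/614992 104371/614992; 4209/76874 11313/76874]
x' − x̄ = [-71367/43928, 266403/43928, -2367/5491] = K·y
y = (KᵀK)⁻¹·Kᵀ·(x' − x̄) = [-24, 6]
z = y + H·x̄ = [-24, 6] + [22, -3] = [-2, 3]

z = [-2, 3]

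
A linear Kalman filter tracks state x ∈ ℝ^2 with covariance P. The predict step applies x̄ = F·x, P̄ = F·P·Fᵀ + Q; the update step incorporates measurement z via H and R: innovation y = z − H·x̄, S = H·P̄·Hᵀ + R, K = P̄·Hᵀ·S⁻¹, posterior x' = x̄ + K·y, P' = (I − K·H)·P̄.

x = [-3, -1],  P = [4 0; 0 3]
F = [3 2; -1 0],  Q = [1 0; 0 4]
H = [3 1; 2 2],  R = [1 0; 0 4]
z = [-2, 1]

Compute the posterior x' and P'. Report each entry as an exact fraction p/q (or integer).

x̄ = F·x = [-11, 3]
P̄ = F·P·Fᵀ + Q = [49 -12; -12 8]
y = z − H·x̄ = [28, 17]
S = H·P̄·Hᵀ + R = [378 214; 214 136]
K = P̄·Hᵀ·S⁻¹ = [631/1403 -459/2806; -524/1403 742/1403]
x' = x̄ + K·y = [-3333/2806, 2151/1403]
P' = (I − K·H)·P̄ = [545/1403 -1004/1403; -1004/1403 2488/1403]

x' = [-3333/2806, 2151/1403]
P' = [545/1403 -1004/1403; -1004/1403 2488/1403]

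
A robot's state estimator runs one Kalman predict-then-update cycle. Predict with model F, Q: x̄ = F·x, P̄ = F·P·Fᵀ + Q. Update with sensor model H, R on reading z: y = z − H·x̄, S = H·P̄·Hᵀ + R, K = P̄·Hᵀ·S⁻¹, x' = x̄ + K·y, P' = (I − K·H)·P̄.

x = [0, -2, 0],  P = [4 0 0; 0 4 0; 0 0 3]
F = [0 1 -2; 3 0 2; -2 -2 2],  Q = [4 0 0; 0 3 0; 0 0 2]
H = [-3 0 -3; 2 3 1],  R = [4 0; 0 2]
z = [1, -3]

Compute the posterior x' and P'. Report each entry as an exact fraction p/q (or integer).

x' = [-12258/8369, -3348/8369, 10013/8369]
P' = [471676/25107 -52668/8369 -157716/8369; -52668/8369 19902/8369 51600/8369; -157716/8369 51600/8369 161840/8369]

x̄ = F·x = [-2, 0, 4]
P̄ = F·P·Fᵀ + Q = [20 -12 -20; -12 51 -12; -20 -12 46]
y = z − H·x̄ = [7, -3]
S = H·P̄·Hᵀ + R = [238 138; 138 291]
K = P̄·Hᵀ·S⁻¹ = [368/8369 -1904/25107; 801/8369 2985/8369; -3093/8369 604/8369]
x' = x̄ + K·y = [-12258/8369, -3348/8369, 10013/8369]
P' = (I − K·H)·P̄ = [471676/25107 -52668/8369 -157716/8369; -52668/8369 19902/8369 51600/8369; -157716/8369 51600/8369 161840/8369]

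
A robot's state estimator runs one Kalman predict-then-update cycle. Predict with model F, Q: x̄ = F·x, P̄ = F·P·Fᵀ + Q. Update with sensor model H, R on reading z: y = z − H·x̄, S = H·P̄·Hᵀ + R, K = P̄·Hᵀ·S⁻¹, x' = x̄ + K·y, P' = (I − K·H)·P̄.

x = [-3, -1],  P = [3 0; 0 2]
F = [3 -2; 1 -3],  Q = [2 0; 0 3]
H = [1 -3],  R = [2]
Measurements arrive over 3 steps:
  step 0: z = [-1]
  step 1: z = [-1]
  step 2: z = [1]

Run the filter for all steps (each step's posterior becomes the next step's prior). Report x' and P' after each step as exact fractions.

step 0: x̄ = F·x = [-7, 0]
step 0: P̄ = F·P·Fᵀ + Q = [37 21; 21 24]
step 0: y = z − H·x̄ = [6]
step 0: S = H·P̄·Hᵀ + R = [129]
step 0: K = P̄·Hᵀ·S⁻¹ = [-26/129; -17/43]
step 0: x' = x̄ + K·y = [-353/43, -102/43]
step 0: P' = (I − K·H)·P̄ = [4097/129 461/43; 461/43 165/43]
step 1: x̄ = F·x = [-855/43, -47/43]
step 1: P̄ = F·P·Fᵀ + Q = [7505/43 16/43; 16/43 641/129]
step 1: y = z − H·x̄ = [671/43]
step 1: S = H·P̄·Hᵀ + R = [9418/43]
step 1: K = P̄·Hᵀ·S⁻¹ = [7457/9418; -625/9418]
step 1: x' = x̄ + K·y = [-70901/9418, -20047/9418]
step 1: P' = (I − K·H)·P̄ = [350587/9418 111891/9418; 111891/9418 113141/28254]
step 2: x̄ = F·x = [-172609/9418, -5380/4709]
step 2: P̄ = F·P·Fᵀ + Q = [5946845/28254 23621/4709; 23621/4709 23459/4709]
step 2: y = z − H·x̄ = [149747/9418]
step 2: S = H·P̄·Hᵀ + R = [6419783/28254]
step 2: K = P̄·Hᵀ·S⁻¹ = [5521667/6419783; -280536/6419783]
step 2: x' = x̄ + K·y = [-29864011/6419783, -11795104/6419783]
step 2: P' = (I − K·H)·P̄ = [272125999/6419783 87027555/6419783; 87027555/6419783 29196209/6419783]

step 0: x' = [-353/43, -102/43], P' = [4097/129 461/43; 461/43 165/43]
step 1: x' = [-70901/9418, -20047/9418], P' = [350587/9418 111891/9418; 111891/9418 113141/28254]
step 2: x' = [-29864011/6419783, -11795104/6419783], P' = [272125999/6419783 87027555/6419783; 87027555/6419783 29196209/6419783]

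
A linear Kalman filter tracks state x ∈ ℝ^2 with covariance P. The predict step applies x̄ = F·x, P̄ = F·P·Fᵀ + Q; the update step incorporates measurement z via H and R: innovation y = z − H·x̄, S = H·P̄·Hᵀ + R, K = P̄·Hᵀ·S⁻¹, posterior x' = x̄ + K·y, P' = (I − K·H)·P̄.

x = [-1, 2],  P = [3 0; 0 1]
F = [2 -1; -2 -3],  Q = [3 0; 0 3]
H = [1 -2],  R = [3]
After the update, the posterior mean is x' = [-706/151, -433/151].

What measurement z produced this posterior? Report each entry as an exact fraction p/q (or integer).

z = [1]

x̄ = F·x = [-4, -4]
P̄ = F·P·Fᵀ + Q = [16 -9; -9 24]
S = H·P̄·Hᵀ + R = [151]
K = P̄·Hᵀ·S⁻¹ = [34/151; -57/151]
x' − x̄ = [-102/151, 171/151] = K·y
y = (KᵀK)⁻¹·Kᵀ·(x' − x̄) = [-3]
z = y + H·x̄ = [-3] + [4] = [1]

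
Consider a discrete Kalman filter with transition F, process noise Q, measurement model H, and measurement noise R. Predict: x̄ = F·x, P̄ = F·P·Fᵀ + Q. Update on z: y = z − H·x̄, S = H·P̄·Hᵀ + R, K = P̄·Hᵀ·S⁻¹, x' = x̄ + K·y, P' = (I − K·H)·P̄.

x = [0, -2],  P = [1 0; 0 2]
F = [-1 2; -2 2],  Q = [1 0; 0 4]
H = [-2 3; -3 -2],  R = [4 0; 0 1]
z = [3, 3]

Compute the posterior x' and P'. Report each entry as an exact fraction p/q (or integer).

x' = [-6443/5652, 262/1413]
P' = [385/2826 -130/1413; -130/1413 308/1413]

x̄ = F·x = [-4, -4]
P̄ = F·P·Fᵀ + Q = [10 10; 10 16]
y = z − H·x̄ = [7, -17]
S = H·P̄·Hᵀ + R = [68 -86; -86 275]
K = P̄·Hᵀ·S⁻¹ = [-775/5652 -635/2826; 296/1413 -226/1413]
x' = x̄ + K·y = [-6443/5652, 262/1413]
P' = (I − K·H)·P̄ = [385/2826 -130/1413; -130/1413 308/1413]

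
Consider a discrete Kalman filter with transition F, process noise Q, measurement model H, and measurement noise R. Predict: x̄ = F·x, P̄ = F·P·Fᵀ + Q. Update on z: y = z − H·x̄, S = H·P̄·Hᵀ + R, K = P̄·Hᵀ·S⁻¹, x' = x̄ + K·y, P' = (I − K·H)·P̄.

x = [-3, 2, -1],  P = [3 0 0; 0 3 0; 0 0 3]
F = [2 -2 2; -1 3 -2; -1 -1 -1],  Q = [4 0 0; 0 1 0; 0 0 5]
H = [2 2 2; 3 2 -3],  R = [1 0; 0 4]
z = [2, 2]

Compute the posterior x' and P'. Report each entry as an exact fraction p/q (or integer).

x̄ = F·x = [-12, 11, 2]
P̄ = F·P·Fᵀ + Q = [40 -36 -6; -36 43 0; -6 0 14]
y = z − H·x̄ = [0, 22]
S = H·P̄·Hᵀ + R = [53 -32; -32 338]
K = P̄·Hᵀ·S⁻¹ = [76/1689 337/1689; 2014/8445 -359/8445; 1744/8445 -1334/8445]
x' = x̄ + K·y = [-12854/1689, 84997/8445, -12458/8445]
P' = (I − K·H)·P̄ = [45622/1689 -54454/1689 8870/1689; -54454/1689 327041/8445 -53764/8445; 8870/1689 -53764/8445 10286/8445]

x' = [-12854/1689, 84997/8445, -12458/8445]
P' = [45622/1689 -54454/1689 8870/1689; -54454/1689 327041/8445 -53764/8445; 8870/1689 -53764/8445 10286/8445]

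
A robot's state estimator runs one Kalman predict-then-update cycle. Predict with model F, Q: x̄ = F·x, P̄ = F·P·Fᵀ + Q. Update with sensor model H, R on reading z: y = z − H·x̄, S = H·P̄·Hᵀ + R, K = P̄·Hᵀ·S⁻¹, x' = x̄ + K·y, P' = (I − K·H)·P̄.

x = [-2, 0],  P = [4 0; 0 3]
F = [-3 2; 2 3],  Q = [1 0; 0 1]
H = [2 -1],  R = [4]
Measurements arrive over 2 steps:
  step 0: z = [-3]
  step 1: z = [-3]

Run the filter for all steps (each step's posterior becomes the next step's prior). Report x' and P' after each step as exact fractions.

step 0: x' = [-92/67, -2/67], P' = [579/67 1054/67; 1054/67 2164/67]
step 1: x' = [38828/7653, 298105/22959], P' = [44350/2551 268324/7653; 268324/7653 1714052/22959]

step 0: x̄ = F·x = [6, -4]
step 0: P̄ = F·P·Fᵀ + Q = [49 -6; -6 44]
step 0: y = z − H·x̄ = [-19]
step 0: S = H·P̄·Hᵀ + R = [268]
step 0: K = P̄·Hᵀ·S⁻¹ = [26/67; -14/67]
step 0: x' = x̄ + K·y = [-92/67, -2/67]
step 0: P' = (I − K·H)·P̄ = [579/67 1054/67; 1054/67 2164/67]
step 1: x̄ = F·x = [272/67, -190/67]
step 1: P̄ = F·P·Fᵀ + Q = [1286/67 4240/67; 4240/67 34507/67]
step 1: y = z − H·x̄ = [-935/67]
step 1: S = H·P̄·Hᵀ + R = [22959/67]
step 1: K = P̄·Hᵀ·S⁻¹ = [-556/7653; -26027/22959]
step 1: x' = x̄ + K·y = [38828/7653, 298105/22959]
step 1: P' = (I − K·H)·P̄ = [44350/2551 268324/7653; 268324/7653 1714052/22959]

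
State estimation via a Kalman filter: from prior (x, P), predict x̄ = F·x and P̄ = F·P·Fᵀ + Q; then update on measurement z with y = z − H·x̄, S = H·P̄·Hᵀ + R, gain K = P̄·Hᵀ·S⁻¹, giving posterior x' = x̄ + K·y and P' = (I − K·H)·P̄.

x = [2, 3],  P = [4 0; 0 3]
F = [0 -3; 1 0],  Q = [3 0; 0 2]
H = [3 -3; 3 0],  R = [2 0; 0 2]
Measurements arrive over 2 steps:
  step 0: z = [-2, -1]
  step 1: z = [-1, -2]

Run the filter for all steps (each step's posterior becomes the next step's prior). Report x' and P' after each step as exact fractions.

step 0: x̄ = F·x = [-9, 2]
step 0: P̄ = F·P·Fᵀ + Q = [30 0; 0 6]
step 0: y = z − H·x̄ = [31, 26]
step 0: S = H·P̄·Hᵀ + R = [326 270; 270 272]
step 0: K = P̄·Hᵀ·S⁻¹ = [45/3943 1260/3943; -1224/3943 1215/3943]
step 0: x' = x̄ + K·y = [-1332/3943, 1532/3943]
step 0: P' = (I − K·H)·P̄ = [840/3943 810/3943; 810/3943 1626/3943]
step 1: x̄ = F·x = [-4596/3943, -1332/3943]
step 1: P̄ = F·P·Fᵀ + Q = [26463/3943 -2430/3943; -2430/3943 8726/3943]
step 1: y = z − H·x̄ = [5849/3943, 5902/3943]
step 1: S = H·P̄·Hᵀ + R = [368327/3943 260037/3943; 260037/3943 246053/3943]
step 1: K = P̄·Hᵀ·S⁻¹ = [86679/2917667 849780/2917667; -803859/2917667 763101/2917667]
step 1: x' = x̄ + K·y = [-2000307/2917667, -1035831/2917667]
step 1: P' = (I − K·H)·P̄ = [566520/2917667 508734/2917667; 508734/2917667 1044640/2917667]

step 0: x' = [-1332/3943, 1532/3943], P' = [840/3943 810/3943; 810/3943 1626/3943]
step 1: x' = [-2000307/2917667, -1035831/2917667], P' = [566520/2917667 508734/2917667; 508734/2917667 1044640/2917667]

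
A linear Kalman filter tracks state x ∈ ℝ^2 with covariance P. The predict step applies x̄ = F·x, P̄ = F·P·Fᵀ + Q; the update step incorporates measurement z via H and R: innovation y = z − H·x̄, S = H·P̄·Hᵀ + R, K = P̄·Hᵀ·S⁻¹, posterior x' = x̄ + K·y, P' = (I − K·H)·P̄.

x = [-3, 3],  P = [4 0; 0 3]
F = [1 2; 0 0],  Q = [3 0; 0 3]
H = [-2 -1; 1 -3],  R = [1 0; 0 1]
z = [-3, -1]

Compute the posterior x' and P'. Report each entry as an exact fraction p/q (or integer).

x̄ = F·x = [3, 0]
P̄ = F·P·Fᵀ + Q = [19 0; 0 3]
y = z − H·x̄ = [3, -4]
S = H·P̄·Hᵀ + R = [80 -29; -29 47]
K = P̄·Hᵀ·S⁻¹ = [-1235/2919 418/2919; -134/973 -269/973]
x' = x̄ + K·y = [3380/2919, 674/973]
P' = (I − K·H)·P̄ = [589/2919 19/973; 19/973 96/973]

x' = [3380/2919, 674/973]
P' = [589/2919 19/973; 19/973 96/973]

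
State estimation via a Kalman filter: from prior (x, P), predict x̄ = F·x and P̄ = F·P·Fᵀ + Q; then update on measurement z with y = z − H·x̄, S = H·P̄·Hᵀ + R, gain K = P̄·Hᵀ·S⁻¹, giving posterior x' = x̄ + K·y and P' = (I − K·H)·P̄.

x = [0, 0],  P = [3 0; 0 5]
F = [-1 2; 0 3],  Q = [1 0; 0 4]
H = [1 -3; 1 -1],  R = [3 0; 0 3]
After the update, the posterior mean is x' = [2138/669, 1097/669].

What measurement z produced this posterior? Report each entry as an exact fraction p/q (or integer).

x̄ = F·x = [0, 0]
P̄ = F·P·Fᵀ + Q = [24 30; 30 49]
S = H·P̄·Hᵀ + R = [288 51; 51 16]
K = P̄·Hᵀ·S⁻¹ = [-250/669 182/223; -301/669 55/223]
x' − x̄ = [2138/669, 1097/669] = K·y
y = (KᵀK)⁻¹·Kᵀ·(x' − x̄) = [-2, 3]
z = y + H·x̄ = [-2, 3] + [0, 0] = [-2, 3]

z = [-2, 3]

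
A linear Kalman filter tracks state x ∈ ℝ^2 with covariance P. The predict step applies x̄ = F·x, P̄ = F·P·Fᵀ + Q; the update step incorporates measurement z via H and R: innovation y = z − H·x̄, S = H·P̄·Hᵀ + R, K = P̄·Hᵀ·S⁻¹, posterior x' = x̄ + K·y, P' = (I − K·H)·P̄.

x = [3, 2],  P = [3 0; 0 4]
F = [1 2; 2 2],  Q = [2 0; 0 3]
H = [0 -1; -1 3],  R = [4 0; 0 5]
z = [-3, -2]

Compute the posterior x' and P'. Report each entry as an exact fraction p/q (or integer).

x' = [32/13, 131/169]
P' = [43/6 94/39; 94/39 644/507]

x̄ = F·x = [7, 10]
P̄ = F·P·Fᵀ + Q = [21 22; 22 31]
y = z − H·x̄ = [7, -25]
S = H·P̄·Hᵀ + R = [35 -71; -71 173]
K = P̄·Hᵀ·S⁻¹ = [-47/78 1/78; -161/507 142/507]
x' = x̄ + K·y = [32/13, 131/169]
P' = (I − K·H)·P̄ = [43/6 94/39; 94/39 644/507]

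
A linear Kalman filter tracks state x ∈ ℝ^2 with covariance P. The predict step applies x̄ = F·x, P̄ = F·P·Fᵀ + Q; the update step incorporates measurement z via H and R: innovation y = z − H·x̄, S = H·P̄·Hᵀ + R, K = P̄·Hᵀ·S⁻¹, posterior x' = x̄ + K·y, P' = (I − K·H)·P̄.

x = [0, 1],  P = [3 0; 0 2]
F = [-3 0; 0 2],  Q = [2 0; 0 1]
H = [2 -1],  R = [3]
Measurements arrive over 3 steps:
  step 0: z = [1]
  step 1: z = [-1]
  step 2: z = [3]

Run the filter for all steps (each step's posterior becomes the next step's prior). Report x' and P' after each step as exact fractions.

step 0: x̄ = F·x = [0, 2]
step 0: P̄ = F·P·Fᵀ + Q = [29 0; 0 9]
step 0: y = z − H·x̄ = [3]
step 0: S = H·P̄·Hᵀ + R = [128]
step 0: K = P̄·Hᵀ·S⁻¹ = [29/64; -9/128]
step 0: x' = x̄ + K·y = [87/64, 229/128]
step 0: P' = (I − K·H)·P̄ = [87/32 261/64; 261/64 1071/128]
step 1: x̄ = F·x = [-261/64, 229/64]
step 1: P̄ = F·P·Fᵀ + Q = [847/32 -783/32; -783/32 1103/32]
step 1: y = z − H·x̄ = [687/64]
step 1: S = H·P̄·Hᵀ + R = [7719/32]
step 1: K = P̄·Hᵀ·S⁻¹ = [2477/7719; -2669/7719]
step 1: x' = x̄ + K·y = [-1630/2573, -687/5146]
step 1: P' = (I − K·H)·P̄ = [12577/7719 17723/7719; 17723/7719 43453/7719]
step 2: x̄ = F·x = [4890/2573, -687/2573]
step 2: P̄ = F·P·Fᵀ + Q = [42877/2573 -35446/2573; -35446/2573 181531/7719]
step 2: y = z − H·x̄ = [-2748/2573]
step 2: S = H·P̄·Hᵀ + R = [1144564/7719]
step 2: K = P̄·Hᵀ·S⁻¹ = [90900/286141; -394207/1144564]
step 2: x' = x̄ + K·y = [446730/286141, 28854/286141]
step 2: P' = (I − K·H)·P̄ = [486509/286141 700318/286141; 700318/286141 6785165/1144564]

step 0: x' = [87/64, 229/128], P' = [87/32 261/64; 261/64 1071/128]
step 1: x' = [-1630/2573, -687/5146], P' = [12577/7719 17723/7719; 17723/7719 43453/7719]
step 2: x' = [446730/286141, 28854/286141], P' = [486509/286141 700318/286141; 700318/286141 6785165/1144564]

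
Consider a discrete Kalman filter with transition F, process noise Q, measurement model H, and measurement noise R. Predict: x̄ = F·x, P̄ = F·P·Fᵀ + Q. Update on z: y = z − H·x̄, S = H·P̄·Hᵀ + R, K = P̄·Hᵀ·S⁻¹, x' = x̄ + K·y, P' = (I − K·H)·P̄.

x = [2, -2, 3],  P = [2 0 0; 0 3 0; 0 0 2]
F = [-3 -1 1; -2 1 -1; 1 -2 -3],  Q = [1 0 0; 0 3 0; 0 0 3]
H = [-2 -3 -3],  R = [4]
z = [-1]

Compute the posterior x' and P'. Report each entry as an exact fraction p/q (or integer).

x̄ = F·x = [-1, -9, -3]
P̄ = F·P·Fᵀ + Q = [24 7 -6; 7 16 -4; -6 -4 35]
y = z − H·x̄ = [-39]
S = H·P̄·Hᵀ + R = [499]
K = P̄·Hᵀ·S⁻¹ = [-51/499; -50/499; -81/499]
x' = x̄ + K·y = [1490/499, -2541/499, 1662/499]
P' = (I − K·H)·P̄ = [9375/499 943/499 -7125/499; 943/499 5484/499 -6046/499; -7125/499 -6046/499 10904/499]

x' = [1490/499, -2541/499, 1662/499]
P' = [9375/499 943/499 -7125/499; 943/499 5484/499 -6046/499; -7125/499 -6046/499 10904/499]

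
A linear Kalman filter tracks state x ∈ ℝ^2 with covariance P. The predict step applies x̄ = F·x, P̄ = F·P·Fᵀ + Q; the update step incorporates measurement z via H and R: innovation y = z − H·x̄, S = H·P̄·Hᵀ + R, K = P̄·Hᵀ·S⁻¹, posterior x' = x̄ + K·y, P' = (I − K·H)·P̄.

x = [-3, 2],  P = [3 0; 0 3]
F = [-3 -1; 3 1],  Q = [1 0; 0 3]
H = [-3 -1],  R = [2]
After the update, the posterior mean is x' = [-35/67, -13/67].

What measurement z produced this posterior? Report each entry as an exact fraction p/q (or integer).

x̄ = F·x = [7, -7]
P̄ = F·P·Fᵀ + Q = [31 -30; -30 33]
S = H·P̄·Hᵀ + R = [134]
K = P̄·Hᵀ·S⁻¹ = [-63/134; 57/134]
x' − x̄ = [-504/67, 456/67] = K·y
y = (KᵀK)⁻¹·Kᵀ·(x' − x̄) = [16]
z = y + H·x̄ = [16] + [-14] = [2]

z = [2]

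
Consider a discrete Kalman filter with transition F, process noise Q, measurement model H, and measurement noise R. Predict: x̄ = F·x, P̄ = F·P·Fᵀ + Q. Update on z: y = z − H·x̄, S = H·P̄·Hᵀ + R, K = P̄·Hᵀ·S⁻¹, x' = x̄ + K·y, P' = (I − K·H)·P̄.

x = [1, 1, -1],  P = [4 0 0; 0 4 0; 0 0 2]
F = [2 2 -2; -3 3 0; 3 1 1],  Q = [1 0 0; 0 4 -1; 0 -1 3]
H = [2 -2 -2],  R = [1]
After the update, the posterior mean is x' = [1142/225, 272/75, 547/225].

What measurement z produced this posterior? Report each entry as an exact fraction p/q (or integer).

x̄ = F·x = [6, 0, 3]
P̄ = F·P·Fᵀ + Q = [41 0 28; 0 76 -25; 28 -25 45]
S = H·P̄·Hᵀ + R = [225]
K = P̄·Hᵀ·S⁻¹ = [26/225; -34/75; 16/225]
x' − x̄ = [-208/225, 272/75, -128/225] = K·y
y = (KᵀK)⁻¹·Kᵀ·(x' − x̄) = [-8]
z = y + H·x̄ = [-8] + [6] = [-2]

z = [-2]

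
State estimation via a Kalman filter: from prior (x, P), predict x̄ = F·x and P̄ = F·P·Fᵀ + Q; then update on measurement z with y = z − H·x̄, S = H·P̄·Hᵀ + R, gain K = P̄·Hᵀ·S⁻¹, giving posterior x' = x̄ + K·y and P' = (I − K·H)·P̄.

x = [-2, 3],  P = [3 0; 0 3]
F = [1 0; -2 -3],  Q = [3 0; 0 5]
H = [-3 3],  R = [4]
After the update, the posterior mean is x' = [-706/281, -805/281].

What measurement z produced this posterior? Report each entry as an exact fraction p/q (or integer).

z = [-1]

x̄ = F·x = [-2, -5]
P̄ = F·P·Fᵀ + Q = [6 -6; -6 44]
S = H·P̄·Hᵀ + R = [562]
K = P̄·Hᵀ·S⁻¹ = [-18/281; 75/281]
x' − x̄ = [-144/281, 600/281] = K·y
y = (KᵀK)⁻¹·Kᵀ·(x' − x̄) = [8]
z = y + H·x̄ = [8] + [-9] = [-1]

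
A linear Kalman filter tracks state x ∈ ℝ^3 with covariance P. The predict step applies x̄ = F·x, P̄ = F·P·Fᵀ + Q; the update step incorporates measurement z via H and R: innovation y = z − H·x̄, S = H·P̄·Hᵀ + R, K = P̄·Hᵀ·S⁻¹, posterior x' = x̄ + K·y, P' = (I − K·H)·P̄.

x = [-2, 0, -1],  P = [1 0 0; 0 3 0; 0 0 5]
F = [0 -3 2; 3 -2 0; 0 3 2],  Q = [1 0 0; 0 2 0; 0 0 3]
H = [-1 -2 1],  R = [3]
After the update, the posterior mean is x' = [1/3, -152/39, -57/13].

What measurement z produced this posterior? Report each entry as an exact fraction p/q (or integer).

x̄ = F·x = [-2, -6, -2]
P̄ = F·P·Fᵀ + Q = [48 18 -7; 18 23 -18; -7 -18 50]
S = H·P̄·Hᵀ + R = [351]
K = P̄·Hᵀ·S⁻¹ = [-7/27; -82/351; 31/117]
x' − x̄ = [7/3, 82/39, -31/13] = K·y
y = (KᵀK)⁻¹·Kᵀ·(x' − x̄) = [-9]
z = y + H·x̄ = [-9] + [12] = [3]

z = [3]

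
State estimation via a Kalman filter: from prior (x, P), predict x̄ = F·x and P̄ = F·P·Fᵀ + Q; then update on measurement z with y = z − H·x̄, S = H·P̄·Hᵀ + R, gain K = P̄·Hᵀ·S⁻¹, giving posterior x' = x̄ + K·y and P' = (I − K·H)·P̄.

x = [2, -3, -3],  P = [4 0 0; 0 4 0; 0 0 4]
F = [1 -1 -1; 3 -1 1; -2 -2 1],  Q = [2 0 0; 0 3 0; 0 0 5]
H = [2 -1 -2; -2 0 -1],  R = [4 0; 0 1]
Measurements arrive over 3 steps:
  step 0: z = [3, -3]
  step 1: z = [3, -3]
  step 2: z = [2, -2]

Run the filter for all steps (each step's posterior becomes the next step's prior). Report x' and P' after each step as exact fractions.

step 0: x̄ = F·x = [8, 6, -1]
step 0: P̄ = F·P·Fᵀ + Q = [14 12 -4; 12 47 -12; -4 -12 41]
step 0: y = z − H·x̄ = [-9, 12]
step 0: S = H·P̄·Hᵀ + R = [207 30; 30 82]
step 0: K = P̄·Hᵀ·S⁻¹ = [448/2679 -316/893; 221/8037 -419/2679; -901/2679 -499/1786]
step 0: x' = x̄ + K·y = [2008/893, 3461/893, -1184/893]
step 0: P' = (I − K·H)·P̄ = [1334/893 20324/2679 -2352/893; 20324/2679 362434/8037 -40229/2679; -2352/893 -40229/2679 9907/1786]
step 1: x̄ = F·x = [-269/893, 1379/893, -638/47]
step 1: P̄ = F·P·Fᵀ + Q = [228227/16074 304637/16074 49693/846; 304637/16074 575429/16074 83623/846; 49693/846 83623/846 277655/846]
step 1: y = z − H·x̄ = [-19648/893, -15339/893]
step 1: S = H·P̄·Hᵀ + R = [2248653/1786 4574809/5358; 4574809/5358 9981095/16074]
step 1: K = P̄·Hᵀ·S⁻¹ = [117604798/848343689 -280757417/848343689; -75341667/848343689 -83230586/848343689; -248934023/848343689 -266590978/848343689]
step 1: x' = x̄ + K·y = [1979433926/848343689, 4397371757/848343689, -1459493284/848343689]
step 1: P' = (I − K·H)·P̄ = [286358838/848343689 686219002/848343689 -291960259/848343689; 686219002/848343689 4252219508/848343689 -1289207418/848343689; -291960259/848343689 -1289207418/848343689 850511496/848343689]
step 2: x̄ = F·x = [-958444547/848343689, 81436737/848343689, -14213104650/848343689]
step 2: P̄ = F·P·Fᵀ + Q = [3718844898/848343689 2099829036/848343689 4916121649/848343689; 2099829036/848343689 6934330883/848343689 8467583471/848343689; 4916121649/848343689 8467583471/848343689 35060966049/848343689]
step 2: y = z − H·x̄ = [-24731196091/848343689, -17826681122/848343689]
step 2: S = H·P̄·Hᵀ + R = [151588993975/848343689 77746037347/848343689; 77746037347/848343689 70449175926/848343689]
step 2: K = P̄·Hᵀ·S⁻¹ = [758931018443/5463438276169 -1795594681501/5463438276169; -472563387113/5463438276169 -460853674006/5463438276169; -1595608074233/5463438276169 -1720659919192/5463438276169]
step 2: x' = x̄ + K·y = [9434642415494/5463438276169, 23984941636712/5463438276169, -8861347350607/5463438276169]
step 2: P' = (I − K·H)·P̄ = [1822572347559/5463438276169 4308520648580/5463438276169 -1849550013617/5463438276169; 4308520648580/5463438276169 26819670091920/5463438276169 -8156187623154/5463438276169; -1849550013617/5463438276169 -8156187623154/5463438276169 5419759946426/5463438276169]

step 0: x' = [2008/893, 3461/893, -1184/893], P' = [1334/893 20324/2679 -2352/893; 20324/2679 362434/8037 -40229/2679; -2352/893 -40229/2679 9907/1786]
step 1: x' = [1979433926/848343689, 4397371757/848343689, -1459493284/848343689], P' = [286358838/848343689 686219002/848343689 -291960259/848343689; 686219002/848343689 4252219508/848343689 -1289207418/848343689; -291960259/848343689 -1289207418/848343689 850511496/848343689]
step 2: x' = [9434642415494/5463438276169, 23984941636712/5463438276169, -8861347350607/5463438276169], P' = [1822572347559/5463438276169 4308520648580/5463438276169 -1849550013617/5463438276169; 4308520648580/5463438276169 26819670091920/5463438276169 -8156187623154/5463438276169; -1849550013617/5463438276169 -8156187623154/5463438276169 5419759946426/5463438276169]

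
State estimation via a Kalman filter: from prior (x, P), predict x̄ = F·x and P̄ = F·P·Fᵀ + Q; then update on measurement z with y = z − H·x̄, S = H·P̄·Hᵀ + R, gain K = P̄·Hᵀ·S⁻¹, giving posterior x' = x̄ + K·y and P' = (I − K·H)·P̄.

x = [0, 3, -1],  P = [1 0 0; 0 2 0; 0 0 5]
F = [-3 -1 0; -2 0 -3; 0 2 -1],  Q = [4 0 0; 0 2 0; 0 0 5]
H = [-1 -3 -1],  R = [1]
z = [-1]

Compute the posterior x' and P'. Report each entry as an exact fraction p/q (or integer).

x' = [-2181/611, -255/611, 3569/611]
P' = [8324/611 -1380/611 -4155/611; -1380/611 885/611 -1101/611; -4155/611 -1101/611 7517/611]

x̄ = F·x = [-3, 3, 7]
P̄ = F·P·Fᵀ + Q = [15 6 -4; 6 51 15; -4 15 18]
y = z − H·x̄ = [12]
S = H·P̄·Hᵀ + R = [611]
K = P̄·Hᵀ·S⁻¹ = [-29/611; -174/611; -59/611]
x' = x̄ + K·y = [-2181/611, -255/611, 3569/611]
P' = (I − K·H)·P̄ = [8324/611 -1380/611 -4155/611; -1380/611 885/611 -1101/611; -4155/611 -1101/611 7517/611]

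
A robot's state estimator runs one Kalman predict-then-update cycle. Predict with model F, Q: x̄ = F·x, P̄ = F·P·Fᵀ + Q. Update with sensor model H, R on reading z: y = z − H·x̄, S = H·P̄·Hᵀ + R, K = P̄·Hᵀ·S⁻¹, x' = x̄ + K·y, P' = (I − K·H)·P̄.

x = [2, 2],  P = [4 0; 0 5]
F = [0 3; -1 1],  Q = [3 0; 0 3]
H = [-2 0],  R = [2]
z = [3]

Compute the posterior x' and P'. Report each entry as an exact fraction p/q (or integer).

x' = [-138/97, -225/97]
P' = [48/97 15/97; 15/97 714/97]

x̄ = F·x = [6, 0]
P̄ = F·P·Fᵀ + Q = [48 15; 15 12]
y = z − H·x̄ = [15]
S = H·P̄·Hᵀ + R = [194]
K = P̄·Hᵀ·S⁻¹ = [-48/97; -15/97]
x' = x̄ + K·y = [-138/97, -225/97]
P' = (I − K·H)·P̄ = [48/97 15/97; 15/97 714/97]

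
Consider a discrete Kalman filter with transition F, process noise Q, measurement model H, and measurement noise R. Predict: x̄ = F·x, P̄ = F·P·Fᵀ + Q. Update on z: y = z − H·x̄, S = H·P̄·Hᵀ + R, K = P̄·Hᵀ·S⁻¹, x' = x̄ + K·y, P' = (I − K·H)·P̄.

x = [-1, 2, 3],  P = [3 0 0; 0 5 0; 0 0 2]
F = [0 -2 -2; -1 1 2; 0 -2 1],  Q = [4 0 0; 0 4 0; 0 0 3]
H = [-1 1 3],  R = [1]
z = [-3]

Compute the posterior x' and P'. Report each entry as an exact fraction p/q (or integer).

x' = [-891/91, 629/91, -1189/182]
P' = [2910/91 -1618/91 1509/91; -1618/91 1620/91 -1076/91; 1509/91 -1076/91 1741/182]

x̄ = F·x = [-10, 9, -1]
P̄ = F·P·Fᵀ + Q = [32 -18 16; -18 20 -6; 16 -6 25]
y = z − H·x̄ = [-19]
S = H·P̄·Hᵀ + R = [182]
K = P̄·Hᵀ·S⁻¹ = [-1/91; 10/91; 53/182]
x' = x̄ + K·y = [-891/91, 629/91, -1189/182]
P' = (I − K·H)·P̄ = [2910/91 -1618/91 1509/91; -1618/91 1620/91 -1076/91; 1509/91 -1076/91 1741/182]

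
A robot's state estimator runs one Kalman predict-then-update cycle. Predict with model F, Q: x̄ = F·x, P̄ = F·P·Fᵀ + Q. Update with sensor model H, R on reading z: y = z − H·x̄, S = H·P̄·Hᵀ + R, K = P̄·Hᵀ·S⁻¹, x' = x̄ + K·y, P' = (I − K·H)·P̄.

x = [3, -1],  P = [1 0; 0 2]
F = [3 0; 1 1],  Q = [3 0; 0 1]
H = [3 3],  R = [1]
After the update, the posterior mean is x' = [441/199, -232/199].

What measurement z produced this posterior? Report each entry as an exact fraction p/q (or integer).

x̄ = F·x = [9, 2]
P̄ = F·P·Fᵀ + Q = [12 3; 3 4]
S = H·P̄·Hᵀ + R = [199]
K = P̄·Hᵀ·S⁻¹ = [45/199; 21/199]
x' − x̄ = [-1350/199, -630/199] = K·y
y = (KᵀK)⁻¹·Kᵀ·(x' − x̄) = [-30]
z = y + H·x̄ = [-30] + [33] = [3]

z = [3]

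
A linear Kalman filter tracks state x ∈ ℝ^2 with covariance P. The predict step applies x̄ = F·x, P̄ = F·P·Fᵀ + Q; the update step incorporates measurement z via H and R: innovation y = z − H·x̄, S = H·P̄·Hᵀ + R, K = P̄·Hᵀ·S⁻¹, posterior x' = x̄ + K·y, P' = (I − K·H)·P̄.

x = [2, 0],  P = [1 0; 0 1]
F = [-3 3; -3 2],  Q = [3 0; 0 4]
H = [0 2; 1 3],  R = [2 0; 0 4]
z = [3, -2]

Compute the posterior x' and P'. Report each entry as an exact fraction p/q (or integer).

x̄ = F·x = [-6, -6]
P̄ = F·P·Fᵀ + Q = [21 15; 15 17]
y = z − H·x̄ = [15, 22]
S = H·P̄·Hᵀ + R = [70 132; 132 268]
K = P̄·Hᵀ·S⁻¹ = [-84/167 165/334; 50/167 33/334]
x' = x̄ + K·y = [-447/167, 111/167]
P' = (I − K·H)·P̄ = [582/167 -84/167; -84/167 50/167]

x' = [-447/167, 111/167]
P' = [582/167 -84/167; -84/167 50/167]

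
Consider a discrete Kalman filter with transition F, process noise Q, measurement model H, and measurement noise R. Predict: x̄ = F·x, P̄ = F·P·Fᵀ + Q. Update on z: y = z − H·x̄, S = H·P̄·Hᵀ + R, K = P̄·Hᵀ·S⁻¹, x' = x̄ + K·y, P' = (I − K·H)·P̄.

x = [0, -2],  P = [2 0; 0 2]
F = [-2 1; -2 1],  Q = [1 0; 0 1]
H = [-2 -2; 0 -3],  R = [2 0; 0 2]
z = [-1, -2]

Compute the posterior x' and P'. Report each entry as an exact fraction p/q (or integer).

x' = [17/647, 356/647]
P' = [295/647 -64/647; -64/647 106/647]

x̄ = F·x = [-2, -2]
P̄ = F·P·Fᵀ + Q = [11 10; 10 11]
y = z − H·x̄ = [-9, -8]
S = H·P̄·Hᵀ + R = [170 126; 126 101]
K = P̄·Hᵀ·S⁻¹ = [-231/647 96/647; -42/647 -159/647]
x' = x̄ + K·y = [17/647, 356/647]
P' = (I − K·H)·P̄ = [295/647 -64/647; -64/647 106/647]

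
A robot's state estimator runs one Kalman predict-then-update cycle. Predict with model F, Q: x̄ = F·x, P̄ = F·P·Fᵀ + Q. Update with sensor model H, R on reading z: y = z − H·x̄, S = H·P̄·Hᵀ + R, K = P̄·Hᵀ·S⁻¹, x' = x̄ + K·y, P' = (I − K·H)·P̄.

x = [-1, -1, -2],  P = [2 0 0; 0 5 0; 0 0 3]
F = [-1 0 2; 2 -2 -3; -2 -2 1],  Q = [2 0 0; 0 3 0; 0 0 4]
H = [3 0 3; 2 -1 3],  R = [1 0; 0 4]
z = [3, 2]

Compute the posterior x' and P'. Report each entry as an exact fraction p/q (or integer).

x̄ = F·x = [-3, 6, 2]
P̄ = F·P·Fᵀ + Q = [16 -22 10; -22 58 3; 10 3 35]
y = z − H·x̄ = [6, 8]
S = H·P̄·Hᵀ + R = [640 618; 618 631]
K = P̄·Hᵀ·S⁻¹ = [-1347/10958 1389/5479; 21507/21916 -12147/10958; 9789/21916 -2675/10958]
x' = x̄ + K·y = [-9366/5479, 33093/10958, 29883/10958]
P' = (I − K·H)·P̄ = [23521/5479 -59501/10958 -47491/10958; -59501/10958 237685/21916 126171/21916; -47491/10958 126171/21916 98245/21916]

x' = [-9366/5479, 33093/10958, 29883/10958]
P' = [23521/5479 -59501/10958 -47491/10958; -59501/10958 237685/21916 126171/21916; -47491/10958 126171/21916 98245/21916]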